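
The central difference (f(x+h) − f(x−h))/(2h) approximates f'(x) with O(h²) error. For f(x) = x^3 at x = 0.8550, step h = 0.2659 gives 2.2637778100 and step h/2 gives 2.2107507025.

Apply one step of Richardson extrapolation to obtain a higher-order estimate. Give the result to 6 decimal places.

Method order is 2; weight 2^2 = 4.
4×2.2107507025 = 8.8430028100; subtract 2.2637778100 → 6.5792250000
Denominator 4 − 1 = 3.
(4×2.2107507025 − 2.2637778100)/(4 − 1) = 2.1930750000
Gap between inputs: 5.303e-02; correction applied: −0.0176757025.

2.193075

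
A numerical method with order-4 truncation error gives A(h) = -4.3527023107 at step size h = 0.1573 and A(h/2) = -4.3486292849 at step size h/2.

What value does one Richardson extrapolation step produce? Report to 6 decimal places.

Leading term ∝ h^4; use weight 16 = 2^4.
16*(-4.3486292849) = -69.5780685584; subtract (-4.3527023107) → -65.2253662477
Divide by 2^4 − 1 = 15.
Extrapolated: (-65.2253662477) / 15 = -4.3483577498

-4.348358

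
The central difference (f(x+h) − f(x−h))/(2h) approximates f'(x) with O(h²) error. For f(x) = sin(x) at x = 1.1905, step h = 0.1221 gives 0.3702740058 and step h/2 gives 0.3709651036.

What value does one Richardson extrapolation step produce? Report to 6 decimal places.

r = 2: numerator weight 4, denominator 3.
4 × 0.3709651036 − 0.3702740058 = 1.1135864086
Denominator 4 − 1 = 3.
(4 × 0.3709651036 − 0.3702740058)/(4 − 1) = 0.3711954695
Correction |R − A(h/2)| = 2.304e-04; gap |A(h/2) − A(h)| = 6.911e-04.

0.371195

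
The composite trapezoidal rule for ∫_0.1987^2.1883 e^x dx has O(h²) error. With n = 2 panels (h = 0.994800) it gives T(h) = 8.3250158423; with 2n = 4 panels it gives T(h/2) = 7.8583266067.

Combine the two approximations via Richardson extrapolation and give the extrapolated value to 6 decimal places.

r = 2: numerator weight 4, denominator 3.
4 × 7.8583266067 = 31.4333064268; subtract 8.3250158423 → 23.1082905845
Denominator 4 − 1 = 3.
23.1082905845 ÷ 3 = 7.7027635282

7.702764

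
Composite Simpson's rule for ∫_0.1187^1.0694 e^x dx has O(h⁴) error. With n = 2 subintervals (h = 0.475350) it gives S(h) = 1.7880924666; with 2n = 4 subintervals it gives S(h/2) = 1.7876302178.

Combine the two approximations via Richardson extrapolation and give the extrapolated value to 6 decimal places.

1.787599

The method has order 4: 2^4 = 16.
16*1.7876302178 = 28.6020834848; subtract 1.7880924666 → 26.8139910182
Denominator 16 − 1 = 15.
Result: 1.7875994012
Gap between inputs: 4.622e-04; correction applied: −0.0000308166.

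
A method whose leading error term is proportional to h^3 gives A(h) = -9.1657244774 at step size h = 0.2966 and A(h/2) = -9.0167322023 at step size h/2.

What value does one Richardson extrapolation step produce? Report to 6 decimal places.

-8.995448

r = 3, so 2^r = 8.
8×(-9.0167322023) = -72.1338576184; (-72.1338576184) − (-9.1657244774) = -62.9681331410
Denominator 8 − 1 = 7.
So the Richardson estimate is -8.9954475916.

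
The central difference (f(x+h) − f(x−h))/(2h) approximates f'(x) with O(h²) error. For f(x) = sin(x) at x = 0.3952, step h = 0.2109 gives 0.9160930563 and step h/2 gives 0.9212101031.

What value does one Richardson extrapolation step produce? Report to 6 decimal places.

r = 2, so 2^r = 4.
Numerator 4*A(h/2) − A(h) = 4*0.9212101031 − 0.9160930563 = 2.7687473561
Divide by 2^2 − 1 = 3.
R = 2.7687473561/3 = 0.9229157854
Shift from A(h/2): +0.0017056823.

0.922916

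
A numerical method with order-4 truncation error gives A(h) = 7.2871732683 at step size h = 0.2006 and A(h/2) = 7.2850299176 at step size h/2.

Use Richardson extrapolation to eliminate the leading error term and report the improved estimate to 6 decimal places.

Order 4 gives 2^r = 16 and 2^r − 1 = 15.
A(h/2) − A(h) = 7.2850299176 − 7.2871732683 = -0.0021433507
Divide by 2^4 − 1 = 15: (-0.0021433507)/15 = -0.0001428900
R = A(h/2) + (A(h/2) − A(h))/15 = 7.2850299176 − 0.0001428900 = 7.2848870276
Correction |R − A(h/2)| = 1.429e-04; gap |A(h/2) − A(h)| = 2.143e-03.

7.284887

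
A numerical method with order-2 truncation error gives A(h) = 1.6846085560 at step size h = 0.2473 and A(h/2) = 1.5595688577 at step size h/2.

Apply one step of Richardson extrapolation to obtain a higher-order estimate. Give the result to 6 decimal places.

Method order is 2; weight 2^2 = 4.
A(h/2) − A(h) = 1.5595688577 − 1.6846085560 = -0.1250396983
Divide by 2^2 − 1 = 3: (-0.1250396983)/3 = -0.0416798994
R = A(h/2) + (A(h/2) − A(h))/3 = 1.5595688577 − 0.0416798994 = 1.5178889583

1.517889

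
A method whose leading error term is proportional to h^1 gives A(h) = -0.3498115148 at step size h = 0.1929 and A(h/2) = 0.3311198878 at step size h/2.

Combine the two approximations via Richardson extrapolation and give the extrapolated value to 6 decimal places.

r = 1, so 2^r = 2.
2*0.3311198878 = 0.6622397756; subtract (-0.3498115148) → 1.0120512904
Denominator 2 − 1 = 1.
(2*0.3311198878 − (-0.3498115148))/(2 − 1) = 1.0120512904

1.012051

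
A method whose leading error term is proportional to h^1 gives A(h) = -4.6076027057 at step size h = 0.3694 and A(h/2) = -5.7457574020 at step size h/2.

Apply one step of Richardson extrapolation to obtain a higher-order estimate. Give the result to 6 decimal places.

r = 1, so 2^r = 2.
2^1 × A(h/2) = -11.4915148040; minus A(h) gives -6.8839120983.
R = (-6.8839120983)/1 = -6.8839120983

-6.883912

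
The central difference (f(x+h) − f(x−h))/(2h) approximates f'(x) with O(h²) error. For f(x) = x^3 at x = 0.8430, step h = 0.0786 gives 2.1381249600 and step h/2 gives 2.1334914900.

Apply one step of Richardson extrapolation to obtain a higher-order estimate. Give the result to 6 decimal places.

Leading term ∝ h^2; use weight 4 = 2^2.
4*2.1334914900 − 2.1381249600 = 6.3958410000
Divide by 2^2 − 1 = 3.
R = 6.3958410000/3 = 2.1319470000
Gap between inputs: 4.633e-03; correction applied: −0.0015444900.

2.131947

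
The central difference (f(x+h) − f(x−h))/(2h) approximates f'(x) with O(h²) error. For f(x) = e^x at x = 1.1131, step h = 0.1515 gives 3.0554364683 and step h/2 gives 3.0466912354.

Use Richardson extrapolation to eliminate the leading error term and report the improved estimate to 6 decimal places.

The method has order 2: 2^2 = 4.
Top: 4(3.0466912354) − (3.0554364683) = 9.1313284733
Divide by 2^2 − 1 = 3.
Result: 3.0437761578
Shift from A(h/2): −0.0029150776.

3.043776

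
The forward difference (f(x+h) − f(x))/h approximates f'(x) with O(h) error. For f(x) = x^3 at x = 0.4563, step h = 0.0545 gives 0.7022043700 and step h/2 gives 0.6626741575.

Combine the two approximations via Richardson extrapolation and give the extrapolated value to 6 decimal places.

With r = 1 the leading error scales as h^1, so the weight is 2^1 = 2.
Weighted: 1.3253483150 − 0.7022043700 = 0.6231439450
Denominator 2 − 1 = 1.
0.6231439450 ÷ 1 = 0.6231439450

0.623144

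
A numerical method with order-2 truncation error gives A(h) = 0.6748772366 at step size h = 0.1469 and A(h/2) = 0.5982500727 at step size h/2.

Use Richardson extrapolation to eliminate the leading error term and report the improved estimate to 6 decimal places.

0.572708

r = 2: numerator weight 4, denominator 3.
Numerator 4*A(h/2) − A(h) = 4*0.5982500727 − 0.6748772366 = 1.7181230542
Denominator 4 − 1 = 3.
R = 1.7181230542/3 = 0.5727076847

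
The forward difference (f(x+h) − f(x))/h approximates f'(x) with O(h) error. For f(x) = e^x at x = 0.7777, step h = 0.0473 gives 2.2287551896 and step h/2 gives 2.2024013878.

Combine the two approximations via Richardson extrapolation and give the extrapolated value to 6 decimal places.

2.176048

The method has order 1: 2^1 = 2.
2·2.2024013878 = 4.4048027756; 4.4048027756 − 2.2287551896 = 2.1760475860
2.1760475860 ÷ 1 = 2.1760475860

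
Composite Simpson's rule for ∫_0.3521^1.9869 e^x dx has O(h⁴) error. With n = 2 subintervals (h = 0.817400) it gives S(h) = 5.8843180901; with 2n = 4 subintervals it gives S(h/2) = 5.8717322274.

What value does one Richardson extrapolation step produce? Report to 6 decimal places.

5.870893

Error is O(h^4); halving h shrinks it by 2^4 = 16.
16 × 5.8717322274 − 5.8843180901 = 88.0633975483
Denominator 16 − 1 = 15.
So the Richardson estimate is 5.8708931699.
Gap between inputs: 1.259e-02; correction applied: −0.0008390575.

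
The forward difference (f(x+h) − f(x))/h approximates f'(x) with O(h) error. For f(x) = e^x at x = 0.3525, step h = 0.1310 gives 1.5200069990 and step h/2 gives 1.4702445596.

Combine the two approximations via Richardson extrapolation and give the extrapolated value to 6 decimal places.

Error is O(h^1); halving h shrinks it by 2^1 = 2.
2·1.4702445596 = 2.9404891192; subtract 1.5200069990 → 1.4204821202
Divide by 2^1 − 1 = 1.
Extrapolated: 1.4204821202 / 1 = 1.4204821202
Correction |R − A(h/2)| = 4.976e-02; gap |A(h/2) − A(h)| = 4.976e-02.

1.420482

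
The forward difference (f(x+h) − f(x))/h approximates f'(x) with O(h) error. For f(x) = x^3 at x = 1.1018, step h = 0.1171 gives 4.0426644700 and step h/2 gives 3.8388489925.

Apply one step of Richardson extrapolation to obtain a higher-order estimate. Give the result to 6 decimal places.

3.635034

With r = 1 the leading error scales as h^1, so the weight is 2^1 = 2.
Top: 2(3.8388489925) − (4.0426644700) = 3.6350335150
Divide by 2^1 − 1 = 1.
Extrapolated: 3.6350335150 / 1 = 3.6350335150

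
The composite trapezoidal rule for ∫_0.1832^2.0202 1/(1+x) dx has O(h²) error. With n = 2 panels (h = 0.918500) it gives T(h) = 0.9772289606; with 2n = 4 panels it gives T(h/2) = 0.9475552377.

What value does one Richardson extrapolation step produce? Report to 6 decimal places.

Order 2 gives 2^r = 4 and 2^r − 1 = 3.
4 × 0.9475552377 = 3.7902209508; subtract 0.9772289606 → 2.8129919902
Extrapolated: 2.8129919902 / 3 = 0.9376639967
Correction |R − A(h/2)| = 9.891e-03; gap |A(h/2) − A(h)| = 2.967e-02.

0.937664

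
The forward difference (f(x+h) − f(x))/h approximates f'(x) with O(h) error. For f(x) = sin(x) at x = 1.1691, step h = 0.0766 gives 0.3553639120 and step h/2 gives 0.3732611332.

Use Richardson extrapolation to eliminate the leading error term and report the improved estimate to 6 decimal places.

0.391158

Error is O(h^1); halving h shrinks it by 2^1 = 2.
Weighted: 0.7465222664 − 0.3553639120 = 0.3911583544
Denominator 2 − 1 = 1.
Result: 0.3911583544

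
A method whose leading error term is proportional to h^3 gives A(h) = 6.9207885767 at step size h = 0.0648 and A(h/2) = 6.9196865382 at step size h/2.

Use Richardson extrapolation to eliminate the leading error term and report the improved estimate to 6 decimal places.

6.919529

r = 3: numerator weight 8, denominator 7.
2^3×A(h/2) = 55.3574923056; minus A(h) gives 48.4367037289.
48.4367037289 ÷ 7 = 6.9195291041
Correction |R − A(h/2)| = 1.574e-04; gap |A(h/2) − A(h)| = 1.102e-03.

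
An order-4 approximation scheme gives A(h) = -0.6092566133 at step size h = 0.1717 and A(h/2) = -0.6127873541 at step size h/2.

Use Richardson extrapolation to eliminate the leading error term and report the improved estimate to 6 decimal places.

The method has order 4: 2^4 = 16.
16 × (-0.6127873541) − (-0.6092566133) = -9.1953410523
(-9.1953410523) ÷ 15 = -0.6130227368

-0.613023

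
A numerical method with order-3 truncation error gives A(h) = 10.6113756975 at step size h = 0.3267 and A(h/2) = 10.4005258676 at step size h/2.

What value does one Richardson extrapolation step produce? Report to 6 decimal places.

Method order is 3; weight 2^3 = 8.
8·10.4005258676 = 83.2042069408; subtract 10.6113756975 → 72.5928312433
(8·10.4005258676 − 10.6113756975)/(8 − 1) = 10.3704044633

10.370404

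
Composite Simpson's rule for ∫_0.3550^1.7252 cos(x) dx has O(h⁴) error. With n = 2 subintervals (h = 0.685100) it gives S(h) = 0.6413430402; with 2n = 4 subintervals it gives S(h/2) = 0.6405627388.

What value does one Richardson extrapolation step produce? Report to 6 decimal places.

0.640511

Error is O(h^4); halving h shrinks it by 2^4 = 16.
Top: 16(0.6405627388) − (0.6413430402) = 9.6076607806
Extrapolated: 9.6076607806 / 15 = 0.6405107187
Shift from A(h/2): −0.0000520201.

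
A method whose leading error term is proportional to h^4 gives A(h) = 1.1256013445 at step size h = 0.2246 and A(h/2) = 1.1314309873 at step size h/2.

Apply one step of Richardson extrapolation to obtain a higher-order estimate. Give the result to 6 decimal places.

r = 4, so 2^r = 16.
16·1.1314309873 − 1.1256013445 = 16.9772944523
Denominator 16 − 1 = 15.
So the Richardson estimate is 1.1318196302.
Shift from A(h/2): +0.0003886429.

1.131820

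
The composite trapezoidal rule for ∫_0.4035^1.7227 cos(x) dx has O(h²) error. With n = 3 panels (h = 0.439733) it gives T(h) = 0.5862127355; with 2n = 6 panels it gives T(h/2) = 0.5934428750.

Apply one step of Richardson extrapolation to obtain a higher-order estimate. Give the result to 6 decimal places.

0.595853

Method order is 2; weight 2^2 = 4.
4 × 0.5934428750 − 0.5862127355 = 1.7875587645
Extrapolated: 1.7875587645 / 3 = 0.5958529215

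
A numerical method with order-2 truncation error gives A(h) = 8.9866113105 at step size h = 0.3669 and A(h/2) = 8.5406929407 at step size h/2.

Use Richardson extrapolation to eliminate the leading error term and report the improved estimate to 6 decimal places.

With r = 2 the leading error scales as h^2, so the weight is 2^2 = 4.
2^2*A(h/2) = 34.1627717628; minus A(h) gives 25.1761604523.
Denominator 4 − 1 = 3.
25.1761604523 ÷ 3 = 8.3920534841

8.392053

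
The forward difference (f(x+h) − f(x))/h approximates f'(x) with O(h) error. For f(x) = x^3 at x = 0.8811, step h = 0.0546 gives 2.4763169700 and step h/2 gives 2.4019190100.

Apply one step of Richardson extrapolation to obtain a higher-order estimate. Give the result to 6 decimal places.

With r = 1 the leading error scales as h^1, so the weight is 2^1 = 2.
Top: 2(2.4019190100) − (2.4763169700) = 2.3275210500
Divide by 2^1 − 1 = 1.
So the Richardson estimate is 2.3275210500.
Shift from A(h/2): −0.0743979600.

2.327521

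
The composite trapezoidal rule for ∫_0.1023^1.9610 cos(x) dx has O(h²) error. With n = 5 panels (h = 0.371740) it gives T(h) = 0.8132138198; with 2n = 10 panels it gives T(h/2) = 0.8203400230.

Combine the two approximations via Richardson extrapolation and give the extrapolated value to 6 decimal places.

0.822715

Order 2 gives 2^r = 4 and 2^r − 1 = 3.
Top: 4(0.8203400230) − (0.8132138198) = 2.4681462722
Denominator 4 − 1 = 3.
Extrapolated: 2.4681462722 / 3 = 0.8227154241
Gap between inputs: 7.126e-03; correction applied: +0.0023754011.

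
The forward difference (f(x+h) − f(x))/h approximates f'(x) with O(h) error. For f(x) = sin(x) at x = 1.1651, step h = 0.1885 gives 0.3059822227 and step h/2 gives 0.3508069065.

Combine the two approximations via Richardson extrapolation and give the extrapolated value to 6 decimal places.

Error is O(h^1); halving h shrinks it by 2^1 = 2.
Numerator 2 × A(h/2) − A(h) = 2 × 0.3508069065 − 0.3059822227 = 0.3956315903
R = 0.3956315903/1 = 0.3956315903

0.395632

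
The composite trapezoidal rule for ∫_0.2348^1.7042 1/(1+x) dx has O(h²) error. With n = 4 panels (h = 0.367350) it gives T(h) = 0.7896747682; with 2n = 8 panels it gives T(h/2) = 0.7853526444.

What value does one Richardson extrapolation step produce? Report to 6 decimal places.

The method has order 2: 2^2 = 4.
4*0.7853526444 = 3.1414105776; 3.1414105776 − 0.7896747682 = 2.3517358094
Extrapolated: 2.3517358094 / 3 = 0.7839119365
Correction |R − A(h/2)| = 1.441e-03; gap |A(h/2) − A(h)| = 4.322e-03.

0.783912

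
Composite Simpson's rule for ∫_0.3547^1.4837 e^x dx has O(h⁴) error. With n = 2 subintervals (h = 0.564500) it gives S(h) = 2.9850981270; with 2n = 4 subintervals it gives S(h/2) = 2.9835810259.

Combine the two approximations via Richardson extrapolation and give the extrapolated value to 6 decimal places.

Order 4 gives 2^r = 16 and 2^r − 1 = 15.
Top: 16(2.9835810259) − (2.9850981270) = 44.7521982874
Extrapolated: 44.7521982874 / 15 = 2.9834798858
Correction |R − A(h/2)| = 1.011e-04; gap |A(h/2) − A(h)| = 1.517e-03.

2.983480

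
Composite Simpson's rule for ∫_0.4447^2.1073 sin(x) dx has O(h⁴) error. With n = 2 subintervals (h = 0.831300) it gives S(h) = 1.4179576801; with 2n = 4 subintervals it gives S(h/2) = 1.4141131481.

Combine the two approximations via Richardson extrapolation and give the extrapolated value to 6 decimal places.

1.413857

The method has order 4: 2^4 = 16.
16×1.4141131481 − 1.4179576801 = 21.2078526895
Divide by 2^4 − 1 = 15.
Extrapolated: 21.2078526895 / 15 = 1.4138568460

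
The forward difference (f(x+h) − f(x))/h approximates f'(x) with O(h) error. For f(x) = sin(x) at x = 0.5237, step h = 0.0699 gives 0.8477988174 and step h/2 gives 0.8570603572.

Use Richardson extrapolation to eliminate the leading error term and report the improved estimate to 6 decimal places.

0.866322

Error is O(h^1); halving h shrinks it by 2^1 = 2.
Difference of the inputs: 0.8570603572 − 0.8477988174 = 0.0092615398
Correction (A(h/2) − A(h))/(2 − 1) = 0.0092615398/1 = 0.0092615398
R = A(h/2) + (A(h/2) − A(h))/1 = 0.8570603572 + 0.0092615398 = 0.8663218970
Gap between inputs: 9.262e-03; correction applied: +0.0092615398.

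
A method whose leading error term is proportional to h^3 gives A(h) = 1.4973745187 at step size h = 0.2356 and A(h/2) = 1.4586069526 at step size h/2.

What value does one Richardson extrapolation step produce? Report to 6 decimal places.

The method has order 3: 2^3 = 8.
8*1.4586069526 = 11.6688556208; 11.6688556208 − 1.4973745187 = 10.1714811021
Denominator 8 − 1 = 7.
R = 10.1714811021/7 = 1.4530687289

1.453069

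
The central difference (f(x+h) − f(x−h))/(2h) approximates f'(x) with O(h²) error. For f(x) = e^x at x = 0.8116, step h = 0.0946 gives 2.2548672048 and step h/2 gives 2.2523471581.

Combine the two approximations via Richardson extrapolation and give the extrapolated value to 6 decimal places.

2.251507

Order 2 gives 2^r = 4 and 2^r − 1 = 3.
A(h/2) − A(h) = 2.2523471581 − 2.2548672048 = -0.0025200467
Divide by 2^2 − 1 = 3: (-0.0025200467)/3 = -0.0008400156
R = 2.2523471581 − 0.0008400156 = 2.2515071425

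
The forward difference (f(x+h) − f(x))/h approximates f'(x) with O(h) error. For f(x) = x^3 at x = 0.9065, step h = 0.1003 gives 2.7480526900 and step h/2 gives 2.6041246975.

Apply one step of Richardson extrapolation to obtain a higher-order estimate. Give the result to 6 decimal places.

2.460197

Order 1 gives 2^r = 2 and 2^r − 1 = 1.
Numerator 2×A(h/2) − A(h) = 2×2.6041246975 − 2.7480526900 = 2.4601967050
Divide by 2^1 − 1 = 1.
2.4601967050 ÷ 1 = 2.4601967050
Gap between inputs: 1.439e-01; correction applied: −0.1439279925.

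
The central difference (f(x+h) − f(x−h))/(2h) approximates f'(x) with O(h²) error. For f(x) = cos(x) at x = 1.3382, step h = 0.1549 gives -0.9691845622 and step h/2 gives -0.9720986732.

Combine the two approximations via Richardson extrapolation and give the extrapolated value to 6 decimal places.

Leading term ∝ h^2; use weight 4 = 2^2.
4×(-0.9720986732) = -3.8883946928; (-3.8883946928) − (-0.9691845622) = -2.9192101306
Denominator 4 − 1 = 3.
R = (-2.9192101306)/3 = -0.9730700435
Gap between inputs: 2.914e-03; correction applied: −0.0009713703.

-0.973070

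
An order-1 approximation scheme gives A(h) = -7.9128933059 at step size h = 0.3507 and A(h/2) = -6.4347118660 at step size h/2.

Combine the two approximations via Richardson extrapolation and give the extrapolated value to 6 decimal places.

-4.956530

Error is O(h^1); halving h shrinks it by 2^1 = 2.
Weighted: (-12.8694237320) − (-7.9128933059) = -4.9565304261
Denominator 2 − 1 = 1.
Extrapolated: (-4.9565304261) / 1 = -4.9565304261
Shift from A(h/2): +1.4781814399.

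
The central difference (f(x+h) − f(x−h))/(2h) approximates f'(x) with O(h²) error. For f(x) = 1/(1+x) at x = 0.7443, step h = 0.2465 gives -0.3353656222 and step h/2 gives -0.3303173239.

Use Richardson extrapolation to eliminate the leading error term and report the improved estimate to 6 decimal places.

-0.328635

r = 2, so 2^r = 4.
Numerator 4×A(h/2) − A(h) = 4×(-0.3303173239) − (-0.3353656222) = -0.9859036734
(-0.9859036734) ÷ 3 = -0.3286345578
Shift from A(h/2): +0.0016827661.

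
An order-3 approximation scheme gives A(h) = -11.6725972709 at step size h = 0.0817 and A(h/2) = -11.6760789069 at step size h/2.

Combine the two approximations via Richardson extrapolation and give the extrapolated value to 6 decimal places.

r = 3, so 2^r = 8.
A(h/2) − A(h) = -11.6760789069 − (-11.6725972709) = -0.0034816360
Correction (A(h/2) − A(h))/(8 − 1) = (-0.0034816360)/7 = -0.0004973766
R = -11.6760789069 − 0.0004973766 = -11.6765762835

-11.676576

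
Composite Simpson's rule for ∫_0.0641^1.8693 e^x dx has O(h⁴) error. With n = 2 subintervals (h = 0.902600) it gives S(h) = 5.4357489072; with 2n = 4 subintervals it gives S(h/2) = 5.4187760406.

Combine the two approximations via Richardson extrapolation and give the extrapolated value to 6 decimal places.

r = 4: numerator weight 16, denominator 15.
16 × 5.4187760406 = 86.7004166496; 86.7004166496 − 5.4357489072 = 81.2646677424
R = 81.2646677424/15 = 5.4176445162
Correction |R − A(h/2)| = 1.132e-03; gap |A(h/2) − A(h)| = 1.697e-02.

5.417645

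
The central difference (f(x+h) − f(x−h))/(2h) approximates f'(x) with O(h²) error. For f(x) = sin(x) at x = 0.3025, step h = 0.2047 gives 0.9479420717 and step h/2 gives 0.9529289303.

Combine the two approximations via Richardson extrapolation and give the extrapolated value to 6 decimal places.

r = 2, so 2^r = 4.
A(h/2) − A(h) = 0.9529289303 − 0.9479420717 = 0.0049868586
Divide by 2^2 − 1 = 3: 0.0049868586/3 = 0.0016622862
R = 0.9529289303 + 0.0016622862 = 0.9545912165

0.954591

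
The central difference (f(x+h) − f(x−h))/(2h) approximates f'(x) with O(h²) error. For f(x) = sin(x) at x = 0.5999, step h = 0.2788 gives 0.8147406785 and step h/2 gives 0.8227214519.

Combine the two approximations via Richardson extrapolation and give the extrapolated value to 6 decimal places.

Error is O(h^2); halving h shrinks it by 2^2 = 4.
A(h/2) − A(h) = 0.8227214519 − 0.8147406785 = 0.0079807734
Correction (A(h/2) − A(h))/(4 − 1) = 0.0079807734/3 = 0.0026602578
R = 0.8227214519 + 0.0026602578 = 0.8253817097

0.825382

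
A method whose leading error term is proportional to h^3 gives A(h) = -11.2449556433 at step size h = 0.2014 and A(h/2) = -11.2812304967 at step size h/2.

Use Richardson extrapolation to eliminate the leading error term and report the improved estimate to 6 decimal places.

-11.286413

With r = 3 the leading error scales as h^3, so the weight is 2^3 = 8.
Difference of the inputs: -11.2812304967 − (-11.2449556433) = -0.0362748534
Correction (A(h/2) − A(h))/(8 − 1) = (-0.0362748534)/7 = -0.0051821219
R = A(h/2) + (A(h/2) − A(h))/7 = -11.2812304967 − 0.0051821219 = -11.2864126186
Gap between inputs: 3.627e-02; correction applied: −0.0051821219.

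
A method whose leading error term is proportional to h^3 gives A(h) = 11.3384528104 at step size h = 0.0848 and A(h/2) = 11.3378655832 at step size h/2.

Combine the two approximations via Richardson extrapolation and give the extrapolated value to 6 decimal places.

Method order is 3; weight 2^3 = 8.
8*11.3378655832 = 90.7029246656; 90.7029246656 − 11.3384528104 = 79.3644718552
Denominator 8 − 1 = 7.
So the Richardson estimate is 11.3377816936.
Shift from A(h/2): −0.0000838896.

11.337782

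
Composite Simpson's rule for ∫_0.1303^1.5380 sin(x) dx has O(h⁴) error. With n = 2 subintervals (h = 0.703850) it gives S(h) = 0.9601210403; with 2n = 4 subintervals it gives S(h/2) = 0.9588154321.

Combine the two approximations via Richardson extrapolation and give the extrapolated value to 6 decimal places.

0.958728

Order 4 gives 2^r = 16 and 2^r − 1 = 15.
16·0.9588154321 = 15.3410469136; subtract 0.9601210403 → 14.3809258733
Denominator 16 − 1 = 15.
R = 14.3809258733/15 = 0.9587283916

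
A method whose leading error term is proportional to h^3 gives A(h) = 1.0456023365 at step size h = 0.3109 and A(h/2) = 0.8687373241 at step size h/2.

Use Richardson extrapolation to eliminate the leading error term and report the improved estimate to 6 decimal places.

0.843471

Method order is 3; weight 2^3 = 8.
Weighted: 6.9498985928 − 1.0456023365 = 5.9042962563
Divide by 2^3 − 1 = 7.
R = 5.9042962563/7 = 0.8434708938
Gap between inputs: 1.769e-01; correction applied: −0.0252664303.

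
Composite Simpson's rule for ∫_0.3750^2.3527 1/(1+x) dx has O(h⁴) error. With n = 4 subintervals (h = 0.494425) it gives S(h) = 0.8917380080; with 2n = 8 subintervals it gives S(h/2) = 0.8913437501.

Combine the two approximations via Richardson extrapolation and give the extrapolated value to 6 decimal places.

0.891317

Method order is 4; weight 2^4 = 16.
Numerator 16×A(h/2) − A(h) = 16×0.8913437501 − 0.8917380080 = 13.3697619936
R = 13.3697619936/15 = 0.8913174662
Gap between inputs: 3.943e-04; correction applied: −0.0000262839.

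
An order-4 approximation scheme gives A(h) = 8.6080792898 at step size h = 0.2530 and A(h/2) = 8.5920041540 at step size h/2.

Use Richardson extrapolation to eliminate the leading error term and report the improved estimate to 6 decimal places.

Method order is 4; weight 2^4 = 16.
16 × 8.5920041540 = 137.4720664640; subtract 8.6080792898 → 128.8639871742
Divide by 2^4 − 1 = 15.
So the Richardson estimate is 8.5909324783.

8.590932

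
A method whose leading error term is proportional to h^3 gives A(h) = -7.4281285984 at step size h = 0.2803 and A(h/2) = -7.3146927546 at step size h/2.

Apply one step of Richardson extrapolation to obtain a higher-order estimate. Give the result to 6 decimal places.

-7.298488

Order 3 gives 2^r = 8 and 2^r − 1 = 7.
Top: 8(-7.3146927546) − (-7.4281285984) = -51.0894134384
R = (-51.0894134384)/7 = -7.2984876341
Correction |R − A(h/2)| = 1.621e-02; gap |A(h/2) − A(h)| = 1.134e-01.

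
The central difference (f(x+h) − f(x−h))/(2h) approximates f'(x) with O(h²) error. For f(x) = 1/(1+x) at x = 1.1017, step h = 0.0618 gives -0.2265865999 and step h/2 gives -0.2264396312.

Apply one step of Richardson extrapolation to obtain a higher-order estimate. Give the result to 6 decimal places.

-0.226391

Order 2 gives 2^r = 4 and 2^r − 1 = 3.
Weighted: (-0.9057585248) − (-0.2265865999) = -0.6791719249
Denominator 4 − 1 = 3.
(4 × (-0.2264396312) − (-0.2265865999))/(4 − 1) = -0.2263906416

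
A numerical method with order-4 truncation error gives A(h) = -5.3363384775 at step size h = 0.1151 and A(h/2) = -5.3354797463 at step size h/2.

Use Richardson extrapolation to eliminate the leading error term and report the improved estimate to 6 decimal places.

-5.335422

Method order is 4; weight 2^4 = 16.
16·(-5.3354797463) = -85.3676759408; subtract (-5.3363384775) → -80.0313374633
R = (-80.0313374633)/15 = -5.3354224976
Shift from A(h/2): +0.0000572487.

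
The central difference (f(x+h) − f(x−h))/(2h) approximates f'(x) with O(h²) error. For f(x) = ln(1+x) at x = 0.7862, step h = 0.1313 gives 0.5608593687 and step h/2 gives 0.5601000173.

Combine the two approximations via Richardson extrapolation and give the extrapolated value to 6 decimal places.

Order 2 gives 2^r = 4 and 2^r − 1 = 3.
4·0.5601000173 = 2.2404000692; 2.2404000692 − 0.5608593687 = 1.6795407005
Divide by 2^2 − 1 = 3.
Result: 0.5598469002

0.559847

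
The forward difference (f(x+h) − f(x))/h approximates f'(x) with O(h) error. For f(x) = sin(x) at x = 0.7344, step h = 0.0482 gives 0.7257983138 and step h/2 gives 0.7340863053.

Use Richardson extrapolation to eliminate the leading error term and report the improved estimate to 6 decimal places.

0.742374

Leading term ∝ h^1; use weight 2 = 2^1.
Numerator 2*A(h/2) − A(h) = 2*0.7340863053 − 0.7257983138 = 0.7423742968
Divide by 2^1 − 1 = 1.
(2*0.7340863053 − 0.7257983138)/(2 − 1) = 0.7423742968
Gap between inputs: 8.288e-03; correction applied: +0.0082879915.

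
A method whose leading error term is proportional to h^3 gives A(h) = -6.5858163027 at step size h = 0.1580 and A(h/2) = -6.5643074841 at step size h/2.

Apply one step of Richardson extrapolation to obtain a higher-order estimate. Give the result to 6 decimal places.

-6.561235

r = 3: numerator weight 8, denominator 7.
8×(-6.5643074841) = -52.5144598728; subtract (-6.5858163027) → -45.9286435701
Denominator 8 − 1 = 7.
(8×(-6.5643074841) − (-6.5858163027))/(8 − 1) = -6.5612347957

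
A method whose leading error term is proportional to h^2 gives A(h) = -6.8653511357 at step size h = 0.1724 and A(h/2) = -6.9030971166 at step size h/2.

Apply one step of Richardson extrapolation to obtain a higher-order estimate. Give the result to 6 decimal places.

r = 2, so 2^r = 4.
Weighted: (-27.6123884664) − (-6.8653511357) = -20.7470373307
Extrapolated: (-20.7470373307) / 3 = -6.9156791102
Shift from A(h/2): −0.0125819936.

-6.915679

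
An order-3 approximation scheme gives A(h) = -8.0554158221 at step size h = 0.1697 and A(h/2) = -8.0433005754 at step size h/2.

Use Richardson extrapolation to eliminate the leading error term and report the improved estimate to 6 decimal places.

Order 3 gives 2^r = 8 and 2^r − 1 = 7.
Top: 8(-8.0433005754) − (-8.0554158221) = -56.2909887811
R = (-56.2909887811)/7 = -8.0415698259

-8.041570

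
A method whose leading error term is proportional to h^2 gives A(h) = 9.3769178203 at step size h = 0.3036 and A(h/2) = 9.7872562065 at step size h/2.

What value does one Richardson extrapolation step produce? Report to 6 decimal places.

Method order is 2; weight 2^2 = 4.
Numerator 4*A(h/2) − A(h) = 4*9.7872562065 − 9.3769178203 = 29.7721070057
R = 29.7721070057/3 = 9.9240356686

9.924036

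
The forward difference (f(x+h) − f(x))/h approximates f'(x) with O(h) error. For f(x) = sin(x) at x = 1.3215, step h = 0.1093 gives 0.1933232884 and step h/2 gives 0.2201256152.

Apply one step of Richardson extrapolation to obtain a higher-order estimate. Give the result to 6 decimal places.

0.246928

r = 1: numerator weight 2, denominator 1.
Difference of the inputs: 0.2201256152 − 0.1933232884 = 0.0268023268
Correction (A(h/2) − A(h))/(2 − 1) = 0.0268023268/1 = 0.0268023268
R = 0.2201256152 + 0.0268023268 = 0.2469279420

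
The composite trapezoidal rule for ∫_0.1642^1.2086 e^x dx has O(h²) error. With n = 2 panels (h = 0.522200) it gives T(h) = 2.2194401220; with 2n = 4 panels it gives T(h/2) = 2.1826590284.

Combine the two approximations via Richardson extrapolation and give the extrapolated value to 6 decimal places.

Order 2 gives 2^r = 4 and 2^r − 1 = 3.
Weighted: 8.7306361136 − 2.2194401220 = 6.5111959916
Extrapolated: 6.5111959916 / 3 = 2.1703986639
Shift from A(h/2): −0.0122603645.

2.170399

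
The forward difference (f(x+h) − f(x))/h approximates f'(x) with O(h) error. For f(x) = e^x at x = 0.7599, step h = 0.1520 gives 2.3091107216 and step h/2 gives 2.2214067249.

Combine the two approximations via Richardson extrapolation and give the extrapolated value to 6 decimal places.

The method has order 1: 2^1 = 2.
2^1 × A(h/2) = 4.4428134498; minus A(h) gives 2.1337027282.
Divide by 2^1 − 1 = 1.
R = 2.1337027282/1 = 2.1337027282
Correction |R − A(h/2)| = 8.770e-02; gap |A(h/2) − A(h)| = 8.770e-02.

2.133703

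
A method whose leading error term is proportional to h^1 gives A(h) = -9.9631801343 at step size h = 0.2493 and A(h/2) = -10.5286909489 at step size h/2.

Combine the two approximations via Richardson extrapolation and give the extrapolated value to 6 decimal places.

Error is O(h^1); halving h shrinks it by 2^1 = 2.
Weighted: (-21.0573818978) − (-9.9631801343) = -11.0942017635
Divide by 2^1 − 1 = 1.
Result: -11.0942017635

-11.094202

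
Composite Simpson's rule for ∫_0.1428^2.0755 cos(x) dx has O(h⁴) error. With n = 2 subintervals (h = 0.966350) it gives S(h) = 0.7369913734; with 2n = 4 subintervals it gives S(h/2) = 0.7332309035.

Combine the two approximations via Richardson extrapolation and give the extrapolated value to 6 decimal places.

0.732980

r = 4: numerator weight 16, denominator 15.
2^4*A(h/2) = 11.7316944560; minus A(h) gives 10.9947030826.
Extrapolated: 10.9947030826 / 15 = 0.7329802055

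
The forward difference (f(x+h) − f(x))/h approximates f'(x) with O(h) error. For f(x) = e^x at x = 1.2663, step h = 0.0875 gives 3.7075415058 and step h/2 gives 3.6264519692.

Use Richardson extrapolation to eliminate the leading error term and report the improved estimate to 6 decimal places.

Order 1 gives 2^r = 2 and 2^r − 1 = 1.
A(h/2) − A(h) = 3.6264519692 − 3.7075415058 = -0.0810895366
Divide by 2^1 − 1 = 1: (-0.0810895366)/1 = -0.0810895366
R = 3.6264519692 − 0.0810895366 = 3.5453624326

3.545362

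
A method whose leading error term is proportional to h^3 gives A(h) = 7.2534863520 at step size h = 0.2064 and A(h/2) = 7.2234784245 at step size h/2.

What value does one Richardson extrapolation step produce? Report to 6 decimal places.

Leading term ∝ h^3; use weight 8 = 2^3.
8·7.2234784245 = 57.7878273960; 57.7878273960 − 7.2534863520 = 50.5343410440
Extrapolated: 50.5343410440 / 7 = 7.2191915777

7.219192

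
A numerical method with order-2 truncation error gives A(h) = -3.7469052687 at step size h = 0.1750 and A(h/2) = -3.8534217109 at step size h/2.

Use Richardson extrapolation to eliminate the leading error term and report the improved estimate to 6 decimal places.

Method order is 2; weight 2^2 = 4.
Top: 4(-3.8534217109) − (-3.7469052687) = -11.6667815749
(-11.6667815749) ÷ 3 = -3.8889271916

-3.888927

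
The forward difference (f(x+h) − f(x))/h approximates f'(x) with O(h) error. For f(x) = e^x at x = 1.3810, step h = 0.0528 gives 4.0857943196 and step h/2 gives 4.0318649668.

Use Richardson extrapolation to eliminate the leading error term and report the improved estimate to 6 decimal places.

With r = 1 the leading error scales as h^1, so the weight is 2^1 = 2.
A(h/2) − A(h) = 4.0318649668 − 4.0857943196 = -0.0539293528
Divide by 2^1 − 1 = 1: (-0.0539293528)/1 = -0.0539293528
R = 4.0318649668 − 0.0539293528 = 3.9779356140

3.977936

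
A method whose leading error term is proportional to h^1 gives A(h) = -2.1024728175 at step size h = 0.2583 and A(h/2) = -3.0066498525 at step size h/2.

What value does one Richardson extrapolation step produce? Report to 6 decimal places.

With r = 1 the leading error scales as h^1, so the weight is 2^1 = 2.
2×(-3.0066498525) − (-2.1024728175) = -3.9108268875
Denominator 2 − 1 = 1.
(2×(-3.0066498525) − (-2.1024728175))/(2 − 1) = -3.9108268875

-3.910827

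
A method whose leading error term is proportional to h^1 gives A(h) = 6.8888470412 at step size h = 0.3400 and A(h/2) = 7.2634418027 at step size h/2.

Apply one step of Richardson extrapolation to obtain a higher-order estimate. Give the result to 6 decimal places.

7.638037

Leading term ∝ h^1; use weight 2 = 2^1.
2·7.2634418027 − 6.8888470412 = 7.6380365642
Divide by 2^1 − 1 = 1.
(2·7.2634418027 − 6.8888470412)/(2 − 1) = 7.6380365642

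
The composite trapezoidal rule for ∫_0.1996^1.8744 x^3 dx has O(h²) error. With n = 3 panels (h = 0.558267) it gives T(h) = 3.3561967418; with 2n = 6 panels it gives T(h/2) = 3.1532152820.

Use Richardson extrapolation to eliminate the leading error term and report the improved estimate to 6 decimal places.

Leading term ∝ h^2; use weight 4 = 2^2.
A(h/2) − A(h) = 3.1532152820 − 3.3561967418 = -0.2029814598
Divide by 2^2 − 1 = 3: (-0.2029814598)/3 = -0.0676604866
R = A(h/2) + (A(h/2) − A(h))/3 = 3.1532152820 − 0.0676604866 = 3.0855547954
Gap between inputs: 2.030e-01; correction applied: −0.0676604866.

3.085555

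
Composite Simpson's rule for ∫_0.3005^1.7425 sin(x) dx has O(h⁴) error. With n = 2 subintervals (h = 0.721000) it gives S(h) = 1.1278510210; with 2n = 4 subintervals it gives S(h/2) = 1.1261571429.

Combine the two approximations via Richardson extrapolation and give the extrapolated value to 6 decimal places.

With r = 4 the leading error scales as h^4, so the weight is 2^4 = 16.
16×1.1261571429 = 18.0185142864; subtract 1.1278510210 → 16.8906632654
Denominator 16 − 1 = 15.
(16×1.1261571429 − 1.1278510210)/(16 − 1) = 1.1260442177

1.126044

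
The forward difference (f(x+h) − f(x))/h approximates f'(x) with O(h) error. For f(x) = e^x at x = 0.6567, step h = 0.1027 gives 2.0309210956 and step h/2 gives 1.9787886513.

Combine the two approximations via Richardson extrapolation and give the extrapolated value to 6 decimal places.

Leading term ∝ h^1; use weight 2 = 2^1.
Difference of the inputs: 1.9787886513 − 2.0309210956 = -0.0521324443
Divide by 2^1 − 1 = 1: (-0.0521324443)/1 = -0.0521324443
R = A(h/2) + (A(h/2) − A(h))/1 = 1.9787886513 − 0.0521324443 = 1.9266562070
Shift from A(h/2): −0.0521324443.

1.926656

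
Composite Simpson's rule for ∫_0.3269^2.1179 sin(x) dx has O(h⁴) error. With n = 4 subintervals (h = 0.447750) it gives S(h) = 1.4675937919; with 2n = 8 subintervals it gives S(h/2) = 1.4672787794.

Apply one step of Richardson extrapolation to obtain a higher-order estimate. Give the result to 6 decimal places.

Leading term ∝ h^4; use weight 16 = 2^4.
16*1.4672787794 = 23.4764604704; 23.4764604704 − 1.4675937919 = 22.0088666785
Denominator 16 − 1 = 15.
22.0088666785 ÷ 15 = 1.4672577786
Correction |R − A(h/2)| = 2.100e-05; gap |A(h/2) − A(h)| = 3.150e-04.

1.467258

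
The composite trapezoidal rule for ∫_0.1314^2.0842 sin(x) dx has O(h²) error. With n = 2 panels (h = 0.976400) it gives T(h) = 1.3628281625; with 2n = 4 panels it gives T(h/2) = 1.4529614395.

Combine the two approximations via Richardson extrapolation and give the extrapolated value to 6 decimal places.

The method has order 2: 2^2 = 4.
4·1.4529614395 − 1.3628281625 = 4.4490175955
R = 4.4490175955/3 = 1.4830058652
Gap between inputs: 9.013e-02; correction applied: +0.0300444257.

1.483006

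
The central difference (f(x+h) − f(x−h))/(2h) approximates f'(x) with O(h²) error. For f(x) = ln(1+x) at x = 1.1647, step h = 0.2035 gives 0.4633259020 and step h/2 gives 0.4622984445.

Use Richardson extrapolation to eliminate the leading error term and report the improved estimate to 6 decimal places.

0.461956

r = 2, so 2^r = 4.
Top: 4(0.4622984445) − (0.4633259020) = 1.3858678760
Divide by 2^2 − 1 = 3.
1.3858678760 ÷ 3 = 0.4619559587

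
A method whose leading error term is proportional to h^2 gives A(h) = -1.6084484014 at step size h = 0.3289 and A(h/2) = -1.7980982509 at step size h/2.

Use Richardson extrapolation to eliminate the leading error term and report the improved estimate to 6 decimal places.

Method order is 2; weight 2^2 = 4.
Difference of the inputs: -1.7980982509 − (-1.6084484014) = -0.1896498495
Correction (A(h/2) − A(h))/(4 − 1) = (-0.1896498495)/3 = -0.0632166165
R = A(h/2) + (A(h/2) − A(h))/3 = -1.7980982509 − 0.0632166165 = -1.8613148674
Gap between inputs: 1.896e-01; correction applied: −0.0632166165.

-1.861315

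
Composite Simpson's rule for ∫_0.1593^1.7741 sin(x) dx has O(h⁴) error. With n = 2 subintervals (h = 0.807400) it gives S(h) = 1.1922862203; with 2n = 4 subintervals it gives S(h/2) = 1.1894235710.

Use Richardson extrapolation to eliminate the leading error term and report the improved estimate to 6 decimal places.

1.189233

Leading term ∝ h^4; use weight 16 = 2^4.
Weighted: 19.0307771360 − 1.1922862203 = 17.8384909157
Denominator 16 − 1 = 15.
Extrapolated: 17.8384909157 / 15 = 1.1892327277
Shift from A(h/2): −0.0001908433.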